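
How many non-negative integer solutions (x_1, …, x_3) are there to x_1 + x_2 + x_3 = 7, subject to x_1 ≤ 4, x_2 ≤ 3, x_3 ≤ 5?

17

Ignoring the caps, the number of non-negative solutions to x_1+…+x_3 = 7 is C(9,2) = 36.
Subtract solutions that violate a single cap (substitute x_i' = x_i − (cap_i+1)): x_1 ≥ 5 gives C(4,2) = 6; x_2 ≥ 4 gives C(5,2) = 10; x_3 ≥ 6 gives C(3,2) = 3. Together 19.
No two caps can be exceeded simultaneously, so the pair terms are all 0.
By inclusion–exclusion the count is 36 − 19 + 0 = 17.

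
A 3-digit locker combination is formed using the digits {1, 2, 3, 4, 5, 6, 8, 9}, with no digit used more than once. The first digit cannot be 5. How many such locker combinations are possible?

294

The first digit has 8−1 = 7 choices (anything except 5).
The remaining 2 digits are filled from the other 7 symbols without repetition: 7 × 6 = 42.
Total: 7 × 42 = 294.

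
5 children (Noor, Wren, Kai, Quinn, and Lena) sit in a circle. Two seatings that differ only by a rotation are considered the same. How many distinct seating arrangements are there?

24

Fix one person's seat to break rotational symmetry; the remaining 4 people can be arranged in (4)! = 24 ways.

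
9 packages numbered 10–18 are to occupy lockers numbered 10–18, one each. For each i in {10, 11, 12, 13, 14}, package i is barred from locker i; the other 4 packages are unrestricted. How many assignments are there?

205056

Let Aᵢ (for 10 ≤ i ≤ 14) be the placements that put package i in its forbidden locker. Any j of these fix j positions, leaving (9−j)! ways to fill the rest, and there are C(5,j) ways to pick which j.
By inclusion–exclusion, the number of valid placements is Σ_{j=0}^{5} (−1)^j C(5,j)·(9−j)!.
Computing: 362880 − 201600 + 50400 − 7200 + 600 − 24 = 205056.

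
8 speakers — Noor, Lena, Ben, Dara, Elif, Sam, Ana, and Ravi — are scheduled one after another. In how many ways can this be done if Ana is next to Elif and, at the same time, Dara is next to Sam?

Treat {Ana,Elif} as one block (2 orders) and {Dara,Sam} as another (2 orders).
That leaves 6 units to arrange: 2 × 2 × 6! = 4 × 720 = 2880.

2880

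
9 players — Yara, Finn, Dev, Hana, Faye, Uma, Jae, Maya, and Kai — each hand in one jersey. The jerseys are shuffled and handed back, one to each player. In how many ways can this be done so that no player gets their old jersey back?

Count assignments avoiding every fixed point. For any j of the 9 players fixed to their old jersey, the other 9−j can be arranged in (9−j)! ways.
By inclusion–exclusion this is Σ_{j=0}^{9} (−1)^j C(9,j)·(9−j)!.
Computing: 362880 − 362880 + 181440 − 60480 + 15120 − 3024 + 504 − 72 + 9 − 1 = 133496.

133496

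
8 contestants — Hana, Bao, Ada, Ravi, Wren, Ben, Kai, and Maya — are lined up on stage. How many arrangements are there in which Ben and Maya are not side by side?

There are 8! = 40320 arrangements in all. If Ben and Maya are adjacent, merging them into one block gives 2·(7)! = 10080 arrangements.
So 40320 − 10080 = 30240 arrangements keep them apart.

30240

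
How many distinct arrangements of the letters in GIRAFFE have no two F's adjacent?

There are 7!/(2!) = 2520 arrangements of GIRAFFE in total.
If the two F's are adjacent, glue them into one block, leaving 6 items to arrange: (6)! = 720 ways.
Subtracting, 2520 − 720 = 1800 arrangements keep the F's apart.

1800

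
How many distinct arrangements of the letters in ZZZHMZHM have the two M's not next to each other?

315

Total arrangements of ZZZHMZHM: 8!/(4!·2!·2!) = 420.
If the two M's are adjacent, glue them into one block, leaving 7 items to arrange: (7)!/(4!·2!) = 105 ways.
Subtracting, 420 − 105 = 315 arrangements keep the M's apart.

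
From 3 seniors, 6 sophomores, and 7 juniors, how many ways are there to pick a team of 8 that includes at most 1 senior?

Split by how many seniors are chosen (0 through 1).
Sum: C(3,0)·C(13,8) + C(3,1)·C(13,7) = 1287 + 5148 = 6435.

6435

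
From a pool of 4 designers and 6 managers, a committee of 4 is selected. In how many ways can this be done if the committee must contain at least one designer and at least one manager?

With no constraint there are C(10,4) = 210 possible selections.
Subtract selections that omit an entire group: no designers → C(6,4) = 15; no managers → C(4,4) = 1.
Both groups omitted at once is impossible, so 210 − 16 = 194.

194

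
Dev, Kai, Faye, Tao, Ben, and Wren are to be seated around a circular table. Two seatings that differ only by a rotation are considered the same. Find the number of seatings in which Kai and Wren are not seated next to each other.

72

All circular seatings of 6 people number (5)! = 120.
Seatings with Kai beside Wren: treat them as a block with 2 internal orders, giving 2 × (4)! = 48.
Subtracting, 120 − 48 = 72.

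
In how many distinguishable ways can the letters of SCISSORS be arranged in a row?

1680

SCISSORS has 8 letters with S appearing 4 times.
Dividing 8! = 40320 by 4! = 24 for the repeated letters gives 1680.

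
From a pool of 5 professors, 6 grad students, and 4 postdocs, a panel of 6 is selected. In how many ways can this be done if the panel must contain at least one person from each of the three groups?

Total 6-person selections from all 15: C(15,6) = 5005.
Selections missing a whole group: no professors → C(10,6) = 210; no grad students → C(9,6) = 84; no postdocs → C(11,6) = 462.
Add back selections omitting two groups (i.e. drawn from a single group): C(5,6) + C(6,6) + C(4,6) = 1.
By inclusion–exclusion: 5005 − 756 + 1 = 4250.

4250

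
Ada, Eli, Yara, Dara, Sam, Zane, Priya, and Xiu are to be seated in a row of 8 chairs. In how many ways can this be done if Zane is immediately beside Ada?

10080

Glue Zane and Ada into one block (2 internal orders), leaving 7 units to arrange in a row.
So the count is 2·(7)! = 10080.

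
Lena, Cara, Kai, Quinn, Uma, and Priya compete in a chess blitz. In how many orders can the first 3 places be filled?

120

There are 6 choices for 1st place, 5 for 2nd, and 4 for 3rd.
That gives 6 × 5 × 4 = 120.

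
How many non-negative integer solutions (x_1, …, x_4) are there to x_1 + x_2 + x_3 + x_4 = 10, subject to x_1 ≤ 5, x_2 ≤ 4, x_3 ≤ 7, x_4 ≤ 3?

Ignoring the caps, the number of non-negative solutions to x_1+…+x_4 = 10 is C(13,3) = 286.
Subtract solutions that violate a single cap (substitute x_i' = x_i − (cap_i+1)): x_1 ≥ 6 gives C(7,3) = 35; x_2 ≥ 5 gives C(8,3) = 56; x_3 ≥ 8 gives C(5,3) = 10; x_4 ≥ 4 gives C(9,3) = 84. Together 185.
Add back pairs where two caps are both exceeded: 0 + 0 + 1 + 0 + 4 + 0 = 5.
By inclusion–exclusion the count is 286 − 185 + 5 = 106.

106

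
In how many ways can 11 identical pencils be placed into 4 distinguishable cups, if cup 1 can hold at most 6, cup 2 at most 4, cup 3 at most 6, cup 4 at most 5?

Ignoring the caps, the number of non-negative solutions to x_1+…+x_4 = 11 is C(14,3) = 364.
Subtract solutions that violate a single cap (substitute x_i' = x_i − (cap_i+1)): x_1 ≥ 7 gives C(7,3) = 35; x_2 ≥ 5 gives C(9,3) = 84; x_3 ≥ 7 gives C(7,3) = 35; x_4 ≥ 6 gives C(8,3) = 56. Together 210.
Add back pairs where two caps are both exceeded: 0 + 0 + 0 + 0 + 1 + 0 = 1.
By inclusion–exclusion the count is 364 − 210 + 1 = 155.

155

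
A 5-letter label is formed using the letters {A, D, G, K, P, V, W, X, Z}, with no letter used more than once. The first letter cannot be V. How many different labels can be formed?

The first letter has 9−1 = 8 choices (anything except V).
The remaining 4 letters are filled from the other 8 symbols without repetition: 8 × 7 × 6 × 5 = 1680.
Total: 8 × 1680 = 13440.

13440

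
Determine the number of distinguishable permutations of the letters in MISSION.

1260

The 7 letters of MISSION have repeats: I appearing twice and S appearing twice.
So there are 7! / (2!·2!) = 1260 distinguishable arrangements.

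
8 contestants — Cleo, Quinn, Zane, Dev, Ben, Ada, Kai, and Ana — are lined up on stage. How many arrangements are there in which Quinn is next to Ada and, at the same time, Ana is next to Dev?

Treat {Quinn,Ada} as one block (2 orders) and {Ana,Dev} as another (2 orders).
That leaves 6 units to arrange: 2 × 2 × 6! = 4 × 720 = 2880.

2880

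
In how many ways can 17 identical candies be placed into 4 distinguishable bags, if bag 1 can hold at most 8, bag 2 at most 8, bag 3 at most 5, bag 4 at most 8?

Ignoring the caps, the number of non-negative solutions to x_1+…+x_4 = 17 is C(20,3) = 1140.
Subtract solutions that violate a single cap (substitute x_i' = x_i − (cap_i+1)): x_1 ≥ 9 gives C(11,3) = 165; x_2 ≥ 9 gives C(11,3) = 165; x_3 ≥ 6 gives C(14,3) = 364; x_4 ≥ 9 gives C(11,3) = 165. Together 859.
Add back pairs where two caps are both exceeded: 0 + 10 + 0 + 10 + 0 + 10 = 30.
By inclusion–exclusion the count is 1140 − 859 + 30 = 311.

311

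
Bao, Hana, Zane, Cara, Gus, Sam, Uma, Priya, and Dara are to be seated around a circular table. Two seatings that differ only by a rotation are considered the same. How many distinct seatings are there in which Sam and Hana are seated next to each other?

10080

Glue Sam and Hana into a block (2 internal orders). Seating 8 units around a circle gives (7)! arrangements.
So 2 × (7)! = 2 × 5040 = 10080.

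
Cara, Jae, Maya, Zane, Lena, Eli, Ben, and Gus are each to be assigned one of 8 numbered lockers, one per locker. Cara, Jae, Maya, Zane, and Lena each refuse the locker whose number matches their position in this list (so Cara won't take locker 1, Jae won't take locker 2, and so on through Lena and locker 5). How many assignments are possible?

Let Aᵢ (for 1 ≤ i ≤ 5) be the placements that put person i in their forbidden locker. Any j of these fix j positions, leaving (8−j)! ways to fill the rest, and there are C(5,j) ways to pick which j.
By inclusion–exclusion, the number of valid placements is Σ_{j=0}^{5} (−1)^j C(5,j)·(8−j)!.
Computing: 40320 − 25200 + 7200 − 1200 + 120 − 6 = 21234.

21234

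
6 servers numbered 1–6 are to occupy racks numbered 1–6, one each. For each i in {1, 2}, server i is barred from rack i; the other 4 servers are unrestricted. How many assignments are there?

Let Aᵢ (for i ∈ {1, 2}) be the placements that put server i in its forbidden rack. Any j of these fix j positions, leaving (6−j)! ways to fill the rest, and there are C(2,j) ways to pick which j.
By inclusion–exclusion, the number of valid placements is Σ_{j=0}^{2} (−1)^j C(2,j)·(6−j)!.
Computing: 720 − 240 + 24 = 504.

504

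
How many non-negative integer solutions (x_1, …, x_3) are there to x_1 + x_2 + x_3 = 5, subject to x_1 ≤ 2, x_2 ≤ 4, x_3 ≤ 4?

13

Without the upper bounds there are C(7,2) = 21 ways to split 5 among 3 variables.
Subtract solutions that violate a single cap (substitute x_i' = x_i − (cap_i+1)): x_1 ≥ 3 gives C(4,2) = 6; x_2 ≥ 5 gives C(2,2) = 1; x_3 ≥ 5 gives C(2,2) = 1. Together 8.
No two caps can be exceeded simultaneously, so the pair terms are all 0.
By inclusion–exclusion the count is 21 − 8 + 0 = 13.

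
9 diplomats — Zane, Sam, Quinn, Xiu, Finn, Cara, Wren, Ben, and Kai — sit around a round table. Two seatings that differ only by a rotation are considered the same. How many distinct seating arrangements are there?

40320

Seat Zane anywhere (absorbing the rotational symmetry), then permute the other 8: (8)! = 40320.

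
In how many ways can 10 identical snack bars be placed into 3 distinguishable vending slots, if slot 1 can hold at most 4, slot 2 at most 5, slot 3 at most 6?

20

By stars and bars, unrestricted non-negative solutions to x_1+…+x_3 = 10 number C(10+2,2) = 66.
Subtract solutions that violate a single cap (substitute x_i' = x_i − (cap_i+1)): x_1 ≥ 5 gives C(7,2) = 21; x_2 ≥ 6 gives C(6,2) = 15; x_3 ≥ 7 gives C(5,2) = 10. Together 46.
No two caps can be exceeded simultaneously, so the pair terms are all 0.
By inclusion–exclusion the count is 66 − 46 + 0 = 20.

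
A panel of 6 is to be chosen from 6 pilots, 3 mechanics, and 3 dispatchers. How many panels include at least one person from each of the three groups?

756

Total 6-person selections from all 12: C(12,6) = 924.
Selections missing a whole group: no pilots → C(6,6) = 1; no mechanics → C(9,6) = 84; no dispatchers → C(9,6) = 84.
Add back selections omitting two groups (i.e. drawn from a single group): C(6,6) + C(3,6) + C(3,6) = 1.
By inclusion–exclusion: 924 − 169 + 1 = 756.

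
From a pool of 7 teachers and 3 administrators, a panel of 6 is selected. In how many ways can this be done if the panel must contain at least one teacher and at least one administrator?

203

With no constraint there are C(10,6) = 210 possible selections.
Selections missing a whole group: no teachers → C(3,6) = 0; no administrators → C(7,6) = 7.
Both groups omitted at once is impossible, so 210 − 7 = 203.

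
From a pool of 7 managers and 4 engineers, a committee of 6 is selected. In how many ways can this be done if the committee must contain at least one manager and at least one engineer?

Unrestricted: C(11,6) = 462 ways to pick any 6 of the 11.
Subtract selections that omit an entire group: no managers → C(4,6) = 0; no engineers → C(7,6) = 7.
Both groups omitted at once is impossible, so 462 − 7 = 455.

455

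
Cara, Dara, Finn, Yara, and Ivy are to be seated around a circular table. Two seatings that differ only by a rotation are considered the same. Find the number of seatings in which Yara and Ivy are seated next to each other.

Glue Yara and Ivy into a block (2 internal orders). Seating 4 units around a circle gives (3)! arrangements.
So 2 × (3)! = 2 × 6 = 12.

12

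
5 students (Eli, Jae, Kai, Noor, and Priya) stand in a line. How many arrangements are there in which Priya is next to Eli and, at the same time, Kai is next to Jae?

Treat {Priya,Eli} as one block (2 orders) and {Kai,Jae} as another (2 orders).
That leaves 3 units to arrange: 2 × 2 × 3! = 4 × 6 = 24.

24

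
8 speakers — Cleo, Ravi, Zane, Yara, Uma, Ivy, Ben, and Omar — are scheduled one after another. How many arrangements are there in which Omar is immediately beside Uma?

Glue Omar and Uma into one block (2 internal orders), leaving 7 units to arrange in a row.
So the count is 2·(7)! = 10080.

10080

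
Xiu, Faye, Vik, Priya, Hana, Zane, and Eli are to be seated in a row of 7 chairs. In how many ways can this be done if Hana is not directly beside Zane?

3600

Of the 7! = 5040 arrangements, those with Hana and Zane adjacent number 2 × 6! = 1440 (treat the pair as a block with 2 internal orders).
Complementary counting: 5040 − 1440 = 3600.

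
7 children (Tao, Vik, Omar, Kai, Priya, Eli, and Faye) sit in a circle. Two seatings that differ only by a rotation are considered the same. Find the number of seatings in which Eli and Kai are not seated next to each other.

Without the restriction there are (6)! = 720 seatings.
Seatings with Eli beside Kai: treat them as a block with 2 internal orders, giving 2 × (5)! = 240.
Subtracting, 720 − 240 = 480.

480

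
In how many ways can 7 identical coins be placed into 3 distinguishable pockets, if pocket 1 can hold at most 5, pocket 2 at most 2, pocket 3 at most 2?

6

Without the upper bounds there are C(9,2) = 36 ways to split 7 among 3 pockets.
Subtract solutions that violate a single cap (substitute x_i' = x_i − (cap_i+1)): x_1 ≥ 6 gives C(3,2) = 3; x_2 ≥ 3 gives C(6,2) = 15; x_3 ≥ 3 gives C(6,2) = 15. Together 33.
Add back pairs where two caps are both exceeded: 0 + 0 + 3 = 3.
By inclusion–exclusion the count is 36 − 33 + 3 = 6.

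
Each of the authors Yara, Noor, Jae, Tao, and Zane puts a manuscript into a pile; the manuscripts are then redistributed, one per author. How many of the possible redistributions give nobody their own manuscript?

44

Let Aᵢ be the assignments in which author i gets their own manuscript. We want the size of the complement of A₁∪…∪A_5.
By inclusion–exclusion this is Σ_{j=0}^{5} (−1)^j C(5,j)·(5−j)!.
Computing: 120 − 120 + 60 − 20 + 5 − 1 = 44.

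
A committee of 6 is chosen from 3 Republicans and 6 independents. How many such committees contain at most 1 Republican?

19

Split by how many Republicans are chosen (0 through 1).
Sum: C(3,0)·C(6,6) + C(3,1)·C(6,5) = 1 + 18 = 19.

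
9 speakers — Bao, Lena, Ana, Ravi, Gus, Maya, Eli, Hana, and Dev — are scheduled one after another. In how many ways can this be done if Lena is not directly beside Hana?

282240

Of the 9! = 362880 arrangements, those with Lena and Hana adjacent number 2 × 8! = 80640 (treat the pair as a block with 2 internal orders).
So 362880 − 80640 = 282240 arrangements keep them apart.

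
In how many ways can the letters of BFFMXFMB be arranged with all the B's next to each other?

420

Treat the 2 copies of B as a single block. The multiset to arrange is then {BB, F, F, F, M, M, X}, 7 items in all.
That gives (7)!/(3!·2!) = 420 arrangements.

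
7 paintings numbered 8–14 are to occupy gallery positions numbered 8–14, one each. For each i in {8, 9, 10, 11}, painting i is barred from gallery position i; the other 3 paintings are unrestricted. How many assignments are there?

Let Aᵢ (for 8 ≤ i ≤ 11) be the placements that put painting i in its forbidden gallery position. Any j of these fix j positions, leaving (7−j)! ways to fill the rest, and there are C(4,j) ways to pick which j.
By inclusion–exclusion, the number of valid placements is Σ_{j=0}^{4} (−1)^j C(4,j)·(7−j)!.
Computing: 5040 − 2880 + 720 − 96 + 6 = 2790.

2790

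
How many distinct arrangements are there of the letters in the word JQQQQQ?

JQQQQQ has 6 letters with Q appearing 5 times.
The number of distinct arrangements is 6!/(5!) = 720/120 = 6.

6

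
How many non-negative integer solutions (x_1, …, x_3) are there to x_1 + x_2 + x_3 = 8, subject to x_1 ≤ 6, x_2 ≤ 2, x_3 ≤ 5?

Without the upper bounds there are C(10,2) = 45 ways to split 8 among 3 variables.
Subtract solutions that violate a single cap (substitute x_i' = x_i − (cap_i+1)): x_1 ≥ 7 gives C(3,2) = 3; x_2 ≥ 3 gives C(7,2) = 21; x_3 ≥ 6 gives C(4,2) = 6. Together 30.
No two caps can be exceeded simultaneously, so the pair terms are all 0.
By inclusion–exclusion the count is 45 − 30 + 0 = 15.

15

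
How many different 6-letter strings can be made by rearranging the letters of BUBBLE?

BUBBLE has 6 letters with B appearing 3 times.
Dividing 6! = 720 by 3! = 6 for the repeated letters gives 120.

120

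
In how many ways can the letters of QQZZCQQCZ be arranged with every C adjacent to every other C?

Treat the 2 copies of C as a single block. The multiset to arrange is then {CC, Q, Q, Q, Q, Z, Z, Z}, 8 items in all.
That gives (8)!/(4!·3!) = 280 arrangements.

280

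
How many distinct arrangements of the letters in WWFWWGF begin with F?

With the first slot taken by F, it remains to arrange the other 6 letters (WWWWGF).
Those 6 letters have W appearing 4 times, giving (6)!/(4!) = 30.

30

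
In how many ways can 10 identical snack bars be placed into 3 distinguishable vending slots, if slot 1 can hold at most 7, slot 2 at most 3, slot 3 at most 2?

6

Ignoring the caps, the number of non-negative solutions to x_1+…+x_3 = 10 is C(12,2) = 66.
Subtract solutions that violate a single cap (substitute x_i' = x_i − (cap_i+1)): x_1 ≥ 8 gives C(4,2) = 6; x_2 ≥ 4 gives C(8,2) = 28; x_3 ≥ 3 gives C(9,2) = 36. Together 70.
Add back pairs where two caps are both exceeded: 0 + 0 + 10 = 10.
By inclusion–exclusion the count is 66 − 70 + 10 = 6.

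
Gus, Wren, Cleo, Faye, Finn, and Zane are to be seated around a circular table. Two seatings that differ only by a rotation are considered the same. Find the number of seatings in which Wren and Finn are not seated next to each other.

72

All circular seatings of 6 people number (5)! = 120.
Seatings with Wren beside Finn: treat them as a block with 2 internal orders, giving 2 × (4)! = 48.
Subtracting, 120 − 48 = 72.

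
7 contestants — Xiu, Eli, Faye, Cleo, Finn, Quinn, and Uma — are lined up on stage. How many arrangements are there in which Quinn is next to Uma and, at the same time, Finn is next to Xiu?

480

Treat {Quinn,Uma} as one block (2 orders) and {Finn,Xiu} as another (2 orders).
That leaves 5 units to arrange: 2 × 2 × 5! = 4 × 120 = 480.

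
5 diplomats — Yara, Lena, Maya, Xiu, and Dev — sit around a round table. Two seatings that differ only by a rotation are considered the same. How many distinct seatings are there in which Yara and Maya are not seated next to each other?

12

Without the restriction there are (4)! = 24 seatings.
Those with Yara next to Maya: fuse the pair into one unit and seat 4 units around a circle — 2·(3)! = 12.
Subtracting, 24 − 12 = 12.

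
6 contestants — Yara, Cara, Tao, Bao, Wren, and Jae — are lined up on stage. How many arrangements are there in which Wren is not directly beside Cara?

480

Of the 6! = 720 arrangements, those with Wren and Cara adjacent number 2 × 5! = 240 (treat the pair as a block with 2 internal orders).
So 720 − 240 = 480 arrangements keep them apart.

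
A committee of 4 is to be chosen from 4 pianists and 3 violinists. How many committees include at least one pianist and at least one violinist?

Unrestricted: C(7,4) = 35 ways to pick any 4 of the 7.
Subtract selections that omit an entire group: no pianists → C(3,4) = 0; no violinists → C(4,4) = 1.
Both groups omitted at once is impossible, so 35 − 1 = 34.

34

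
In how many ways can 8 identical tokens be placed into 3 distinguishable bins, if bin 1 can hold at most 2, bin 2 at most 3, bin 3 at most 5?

Ignoring the caps, the number of non-negative solutions to x_1+…+x_3 = 8 is C(10,2) = 45.
Subtract solutions that violate a single cap (substitute x_i' = x_i − (cap_i+1)): x_1 ≥ 3 gives C(7,2) = 21; x_2 ≥ 4 gives C(6,2) = 15; x_3 ≥ 6 gives C(4,2) = 6. Together 42.
Add back pairs where two caps are both exceeded: 3 + 0 + 0 = 3.
By inclusion–exclusion the count is 45 − 42 + 3 = 6.

6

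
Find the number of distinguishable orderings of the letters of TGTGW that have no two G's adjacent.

18

Total arrangements of TGTGW: 5!/(2!·2!) = 30.
Arrangements with the G's together: treat GG as one letter, giving (4)!/(2!) = 12.
Hence 30 − 12 = 18.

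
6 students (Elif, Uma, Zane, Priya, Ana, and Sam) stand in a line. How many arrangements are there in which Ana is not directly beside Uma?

480

There are 6! = 720 arrangements in all. If Ana and Uma are adjacent, merging them into one block gives 2·(5)! = 240 arrangements.
So 720 − 240 = 480 arrangements keep them apart.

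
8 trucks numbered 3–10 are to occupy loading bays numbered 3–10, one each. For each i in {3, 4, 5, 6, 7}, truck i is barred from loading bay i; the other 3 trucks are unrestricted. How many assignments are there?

Let Aᵢ (for 3 ≤ i ≤ 7) be the placements that put truck i in its forbidden loading bay. Any j of these fix j positions, leaving (8−j)! ways to fill the rest, and there are C(5,j) ways to pick which j.
By inclusion–exclusion, the number of valid placements is Σ_{j=0}^{5} (−1)^j C(5,j)·(8−j)!.
Computing: 40320 − 25200 + 7200 − 1200 + 120 − 6 = 21234.

21234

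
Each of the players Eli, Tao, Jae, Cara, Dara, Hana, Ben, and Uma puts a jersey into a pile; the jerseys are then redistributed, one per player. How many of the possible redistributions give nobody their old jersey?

This is the derangement count D_8: permutations of 8 items with no fixed point.
By inclusion–exclusion this is Σ_{j=0}^{8} (−1)^j C(8,j)·(8−j)!.
Computing: 40320 − 40320 + 20160 − 6720 + 1680 − 336 + 56 − 8 + 1 = 14833.

14833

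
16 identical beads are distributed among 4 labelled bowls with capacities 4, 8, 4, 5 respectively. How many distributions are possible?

54

By stars and bars, unrestricted non-negative solutions to x_1+…+x_4 = 16 number C(16+3,3) = 969.
Subtract solutions that violate a single cap (substitute x_i' = x_i − (cap_i+1)): x_1 ≥ 5 gives C(14,3) = 364; x_2 ≥ 9 gives C(10,3) = 120; x_3 ≥ 5 gives C(14,3) = 364; x_4 ≥ 6 gives C(13,3) = 286. Together 1134.
Add back pairs where two caps are both exceeded: 10 + 84 + 56 + 10 + 4 + 56 = 220.
Subtract triples: 0 + 0 + 1 + 0 = 1.
By inclusion–exclusion the count is 969 − 1134 + 220 − 1 = 54.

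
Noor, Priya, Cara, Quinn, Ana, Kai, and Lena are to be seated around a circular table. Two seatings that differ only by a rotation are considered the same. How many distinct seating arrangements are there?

720

Fix one person's seat to break rotational symmetry; the remaining 6 people can be arranged in (6)! = 720 ways.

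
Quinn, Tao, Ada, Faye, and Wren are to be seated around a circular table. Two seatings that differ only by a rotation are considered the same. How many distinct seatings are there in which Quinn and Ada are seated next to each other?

12

Glue Quinn and Ada into a block (2 internal orders). Seating 4 units around a circle gives (3)! arrangements.
So 2 × (3)! = 2 × 6 = 12.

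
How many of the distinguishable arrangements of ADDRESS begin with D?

Fix D in the first position and arrange the remaining 6 letters.
Those 6 letters have S appearing twice, giving (6)!/(2!) = 360.

360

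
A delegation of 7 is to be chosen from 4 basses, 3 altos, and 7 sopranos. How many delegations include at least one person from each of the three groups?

With no constraint there are C(14,7) = 3432 possible selections.
Subtract selections that omit an entire group: no basses → C(10,7) = 120; no altos → C(11,7) = 330; no sopranos → C(7,7) = 1.
Add back selections omitting two groups (i.e. drawn from a single group): C(4,7) + C(3,7) + C(7,7) = 1.
By inclusion–exclusion: 3432 − 451 + 1 = 2982.

2982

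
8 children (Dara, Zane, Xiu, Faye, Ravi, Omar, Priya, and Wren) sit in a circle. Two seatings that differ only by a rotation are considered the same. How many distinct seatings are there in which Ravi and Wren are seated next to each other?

Treat {Ravi, Wren} as one unit (2 internal orders) and seat the resulting 7 units around the table: (6)! circular arrangements.
So 2 × (6)! = 2 × 720 = 1440.

1440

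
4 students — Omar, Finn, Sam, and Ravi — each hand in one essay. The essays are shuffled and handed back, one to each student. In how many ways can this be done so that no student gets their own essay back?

Let Aᵢ be the assignments in which student i gets their own essay. We want the size of the complement of A₁∪…∪A_4.
By inclusion–exclusion this is Σ_{j=0}^{4} (−1)^j C(4,j)·(4−j)!.
Computing: 24 − 24 + 12 − 4 + 1 = 9.

9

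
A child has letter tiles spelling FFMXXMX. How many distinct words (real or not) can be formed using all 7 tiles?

210

Letter multiplicities in FFMXXMX: F×2, M×2, X×3.
Dividing 7! = 5040 by 3!·2!·2! = 24 for the repeated letters gives 210.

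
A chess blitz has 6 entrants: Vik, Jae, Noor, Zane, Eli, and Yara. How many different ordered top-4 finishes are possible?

This is an ordered selection of 4 from 6: P(6,4).
That gives 6 × 5 × 4 × 3 = 360.

360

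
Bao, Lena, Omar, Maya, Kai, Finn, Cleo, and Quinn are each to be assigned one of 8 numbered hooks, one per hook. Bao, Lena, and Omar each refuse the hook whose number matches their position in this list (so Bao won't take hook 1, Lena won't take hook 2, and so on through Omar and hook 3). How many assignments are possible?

27240

Let Aᵢ (for i ∈ {1, 2, 3}) be the placements that put person i in their forbidden hook. Any j of these fix j positions, leaving (8−j)! ways to fill the rest, and there are C(3,j) ways to pick which j.
By inclusion–exclusion, the number of valid placements is Σ_{j=0}^{3} (−1)^j C(3,j)·(8−j)!.
Computing: 40320 − 15120 + 2160 − 120 = 27240.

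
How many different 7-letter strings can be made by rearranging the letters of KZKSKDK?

210

KZKSKDK has 7 letters with K appearing 4 times.
Dividing 7! = 5040 by 4! = 24 for the repeated letters gives 210.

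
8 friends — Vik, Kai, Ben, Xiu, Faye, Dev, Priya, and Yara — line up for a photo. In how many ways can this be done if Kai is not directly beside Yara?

30240

There are 8! = 40320 arrangements in all. If Kai and Yara are adjacent, merging them into one block gives 2·(7)! = 10080 arrangements.
Complementary counting: 40320 − 10080 = 30240.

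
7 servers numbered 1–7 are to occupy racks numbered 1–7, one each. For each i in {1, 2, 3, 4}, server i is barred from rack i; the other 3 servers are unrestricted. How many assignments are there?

2790

Let Aᵢ (for 1 ≤ i ≤ 4) be the placements that put server i in its forbidden rack. Any j of these fix j positions, leaving (7−j)! ways to fill the rest, and there are C(4,j) ways to pick which j.
By inclusion–exclusion, the number of valid placements is Σ_{j=0}^{4} (−1)^j C(4,j)·(7−j)!.
Computing: 5040 − 2880 + 720 − 96 + 6 = 2790.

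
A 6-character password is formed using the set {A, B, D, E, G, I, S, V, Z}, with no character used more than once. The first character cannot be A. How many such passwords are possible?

53760

The first character has 9−1 = 8 choices (anything except A).
The remaining 5 characters are filled from the other 8 symbols without repetition: 8 × 7 × 6 × 5 × 4 = 6720.
Total: 8 × 6720 = 53760.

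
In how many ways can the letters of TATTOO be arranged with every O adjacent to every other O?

20

Treat the 2 copies of O as a single block. The multiset to arrange is then {OO, A, T, T, T}, 5 items in all.
That gives (5)!/(3!) = 20 arrangements.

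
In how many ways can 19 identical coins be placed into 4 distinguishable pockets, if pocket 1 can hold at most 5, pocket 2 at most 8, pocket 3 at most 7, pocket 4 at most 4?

Ignoring the caps, the number of non-negative solutions to x_1+…+x_4 = 19 is C(22,3) = 1540.
Subtract solutions that violate a single cap (substitute x_i' = x_i − (cap_i+1)): x_1 ≥ 6 gives C(16,3) = 560; x_2 ≥ 9 gives C(13,3) = 286; x_3 ≥ 8 gives C(14,3) = 364; x_4 ≥ 5 gives C(17,3) = 680. Together 1890.
Add back pairs where two caps are both exceeded: 35 + 56 + 165 + 10 + 56 + 84 = 406.
Subtract triples: 0 + 0 + 1 + 0 = 1.
By inclusion–exclusion the count is 1540 − 1890 + 406 − 1 = 55.

55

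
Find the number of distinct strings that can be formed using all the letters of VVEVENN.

210

The 7 letters of VVEVENN have repeats: E appearing twice, N appearing twice, and V appearing 3 times.
The number of distinct arrangements is 7!/(3!·2!·2!) = 5040/24 = 210.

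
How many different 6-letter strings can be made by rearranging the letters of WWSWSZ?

The 6 letters of WWSWSZ have repeats: S appearing twice and W appearing 3 times.
The number of distinct arrangements is 6!/(3!·2!) = 720/12 = 60.

60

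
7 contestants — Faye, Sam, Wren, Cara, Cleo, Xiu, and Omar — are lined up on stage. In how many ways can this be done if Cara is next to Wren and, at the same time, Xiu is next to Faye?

Treat {Cara,Wren} as one block (2 orders) and {Xiu,Faye} as another (2 orders).
That leaves 5 units to arrange: 2 × 2 × 5! = 4 × 120 = 480.

480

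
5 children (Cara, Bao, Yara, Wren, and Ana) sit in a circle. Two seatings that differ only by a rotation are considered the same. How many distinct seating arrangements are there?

24

Seat Cara anywhere (absorbing the rotational symmetry), then permute the other 4: (4)! = 24.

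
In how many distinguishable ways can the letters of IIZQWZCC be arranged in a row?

5040

Letter multiplicities in IIZQWZCC: C×2, I×2, Q×1, W×1, Z×2.
The number of distinct arrangements is 8!/(2!·2!·2!) = 40320/8 = 5040.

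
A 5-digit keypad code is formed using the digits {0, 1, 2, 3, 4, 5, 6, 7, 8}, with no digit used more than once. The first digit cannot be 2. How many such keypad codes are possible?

13440

The first digit has 9−1 = 8 choices (anything except 2).
The remaining 4 digits are filled from the other 8 symbols without repetition: 8 × 7 × 6 × 5 = 1680.
Total: 8 × 1680 = 13440.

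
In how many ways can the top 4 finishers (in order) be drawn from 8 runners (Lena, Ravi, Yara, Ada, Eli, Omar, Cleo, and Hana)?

There are 8 choices for 1st place, 7 for 2nd, and so on down to 5 for position 4.
That gives 8 × 7 × 6 × 5 = 1680.

1680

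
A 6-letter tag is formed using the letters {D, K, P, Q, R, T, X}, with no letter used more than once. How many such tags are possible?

5040

Choose and order 6 of the 7 symbols: the first letter has 7 options, the next 6, and so on down to 2.
That product is 7 × 6 × 5 × 4 × 3 × 2 = 5040.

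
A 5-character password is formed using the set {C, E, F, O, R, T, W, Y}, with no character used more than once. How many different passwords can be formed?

This is a permutation of 5 out of 8: P(8,5) = 8!/3!.
8 × 7 × 6 × 5 × 4 = 6720.

6720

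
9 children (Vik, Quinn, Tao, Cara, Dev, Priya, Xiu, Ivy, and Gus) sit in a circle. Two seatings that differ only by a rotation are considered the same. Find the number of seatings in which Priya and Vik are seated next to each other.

Treat {Priya, Vik} as one unit (2 internal orders) and seat the resulting 8 units around the table: (7)! circular arrangements.
So 2 × (7)! = 2 × 5040 = 10080.

10080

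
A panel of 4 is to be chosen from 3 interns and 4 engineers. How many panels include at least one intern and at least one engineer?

34

With no constraint there are C(7,4) = 35 possible selections.
Subtract selections that omit an entire group: no interns → C(4,4) = 1; no engineers → C(3,4) = 0.
Both groups omitted at once is impossible, so 35 − 1 = 34.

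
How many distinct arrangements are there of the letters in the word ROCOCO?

Letter multiplicities in ROCOCO: C×2, O×3, R×1.
The number of distinct arrangements is 6!/(3!·2!) = 720/12 = 60.

60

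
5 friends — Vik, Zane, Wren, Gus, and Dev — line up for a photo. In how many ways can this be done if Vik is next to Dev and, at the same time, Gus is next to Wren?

24

Treat {Vik,Dev} as one block (2 orders) and {Gus,Wren} as another (2 orders).
That leaves 3 units to arrange: 2 × 2 × 3! = 4 × 6 = 24.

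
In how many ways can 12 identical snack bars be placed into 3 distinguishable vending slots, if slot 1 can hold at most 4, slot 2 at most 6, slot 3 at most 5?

By stars and bars, unrestricted non-negative solutions to x_1+…+x_3 = 12 number C(12+2,2) = 91.
Subtract solutions that violate a single cap (substitute x_i' = x_i − (cap_i+1)): x_1 ≥ 5 gives C(9,2) = 36; x_2 ≥ 7 gives C(7,2) = 21; x_3 ≥ 6 gives C(8,2) = 28. Together 85.
Add back pairs where two caps are both exceeded: 1 + 3 + 0 = 4.
By inclusion–exclusion the count is 91 − 85 + 4 = 10.

10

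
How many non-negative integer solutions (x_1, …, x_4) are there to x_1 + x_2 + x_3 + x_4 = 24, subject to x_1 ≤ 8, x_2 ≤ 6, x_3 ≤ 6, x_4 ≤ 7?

Without the upper bounds there are C(27,3) = 2925 ways to split 24 among 4 variables.
Subtract solutions that violate a single cap (substitute x_i' = x_i − (cap_i+1)): x_1 ≥ 9 gives C(18,3) = 816; x_2 ≥ 7 gives C(20,3) = 1140; x_3 ≥ 7 gives C(20,3) = 1140; x_4 ≥ 8 gives C(19,3) = 969. Together 4065.
Add back pairs where two caps are both exceeded: 165 + 165 + 120 + 286 + 220 + 220 = 1176.
Subtract triples: 4 + 1 + 1 + 10 = 16.
By inclusion–exclusion the count is 2925 − 4065 + 1176 − 16 = 20.

20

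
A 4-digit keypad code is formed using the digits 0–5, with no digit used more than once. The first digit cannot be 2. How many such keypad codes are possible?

The first digit has 6−1 = 5 choices (anything except 2).
The remaining 3 digits are filled from the other 5 symbols without repetition: 5 × 4 × 3 = 60.
Total: 5 × 60 = 300.

300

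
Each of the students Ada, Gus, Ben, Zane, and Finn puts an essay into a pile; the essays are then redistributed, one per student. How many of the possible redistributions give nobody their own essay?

Count assignments avoiding every fixed point. For any j of the 5 students fixed to their own essay, the other 5−j can be arranged in (5−j)! ways.
By inclusion–exclusion this is Σ_{j=0}^{5} (−1)^j C(5,j)·(5−j)!.
Computing: 120 − 120 + 60 − 20 + 5 − 1 = 44.

44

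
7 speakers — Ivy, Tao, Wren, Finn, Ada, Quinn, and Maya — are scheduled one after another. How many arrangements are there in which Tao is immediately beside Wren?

1440

Treat {Tao, Wren} as a single unit. There are 6 units to order, and the pair itself can be ordered 2 ways.
So the count is 2·(6)! = 1440.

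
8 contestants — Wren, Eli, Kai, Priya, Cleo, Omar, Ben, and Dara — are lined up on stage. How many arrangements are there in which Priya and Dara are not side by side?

30240

Of the 8! = 40320 arrangements, those with Priya and Dara adjacent number 2 × 7! = 10080 (treat the pair as a block with 2 internal orders).
Complementary counting: 40320 − 10080 = 30240.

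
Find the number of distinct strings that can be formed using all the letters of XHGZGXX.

420

The 7 letters of XHGZGXX have repeats: G appearing twice and X appearing 3 times.
The number of distinct arrangements is 7!/(3!·2!) = 5040/12 = 420.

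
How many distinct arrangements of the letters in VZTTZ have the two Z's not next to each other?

There are 5!/(2!·2!) = 30 arrangements of VZTTZ in total.
Arrangements with the Z's together: treat ZZ as one letter, giving (4)!/(2!) = 12.
Hence 30 − 12 = 18.

18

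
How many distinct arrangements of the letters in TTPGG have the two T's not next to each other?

There are 5!/(2!·2!) = 30 arrangements of TTPGG in total.
If the two T's are adjacent, glue them into one block, leaving 4 items to arrange: (4)!/(2!) = 12 ways.
Hence 30 − 12 = 18.

18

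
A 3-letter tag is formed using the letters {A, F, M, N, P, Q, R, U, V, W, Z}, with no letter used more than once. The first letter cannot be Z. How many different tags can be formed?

The first letter has 11−1 = 10 choices (anything except Z).
The remaining 2 letters are filled from the other 10 symbols without repetition: 10 × 9 = 90.
Total: 10 × 90 = 900.

900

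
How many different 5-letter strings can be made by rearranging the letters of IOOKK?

Letter multiplicities in IOOKK: I×1, K×2, O×2.
So there are 5! / (2!·2!) = 30 distinguishable arrangements.

30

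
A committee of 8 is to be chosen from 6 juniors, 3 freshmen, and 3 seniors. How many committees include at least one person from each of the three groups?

Unrestricted: C(12,8) = 495 ways to pick any 8 of the 12.
Subtract selections that omit an entire group: no juniors → C(6,8) = 0; no freshmen → C(9,8) = 9; no seniors → C(9,8) = 9.
Add back selections omitting two groups (i.e. drawn from a single group): C(6,8) + C(3,8) + C(3,8) = 0.
By inclusion–exclusion: 495 − 18 + 0 = 477.

477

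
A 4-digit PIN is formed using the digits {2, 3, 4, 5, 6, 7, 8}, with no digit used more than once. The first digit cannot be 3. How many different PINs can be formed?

The first digit has 7−1 = 6 choices (anything except 3).
The remaining 3 digits are filled from the other 6 symbols without repetition: 6 × 5 × 4 = 120.
Total: 6 × 120 = 720.

720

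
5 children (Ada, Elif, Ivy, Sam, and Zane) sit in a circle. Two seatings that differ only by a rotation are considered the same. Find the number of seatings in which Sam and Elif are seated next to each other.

12

Glue Sam and Elif into a block (2 internal orders). Seating 4 units around a circle gives (3)! arrangements.
So 2 × (3)! = 2 × 6 = 12.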